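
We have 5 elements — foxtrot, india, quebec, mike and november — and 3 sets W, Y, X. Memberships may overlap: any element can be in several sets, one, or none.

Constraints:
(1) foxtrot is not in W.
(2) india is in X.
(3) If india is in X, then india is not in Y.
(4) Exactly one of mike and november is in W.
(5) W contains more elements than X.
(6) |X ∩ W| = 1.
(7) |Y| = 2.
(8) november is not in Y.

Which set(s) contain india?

india: W, X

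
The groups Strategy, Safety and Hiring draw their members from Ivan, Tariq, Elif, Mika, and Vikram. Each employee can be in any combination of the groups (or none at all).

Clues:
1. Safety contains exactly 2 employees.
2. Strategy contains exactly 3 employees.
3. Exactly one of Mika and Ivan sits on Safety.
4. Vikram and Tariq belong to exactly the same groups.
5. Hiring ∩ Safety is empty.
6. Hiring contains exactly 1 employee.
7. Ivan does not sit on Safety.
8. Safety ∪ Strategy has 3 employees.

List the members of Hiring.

Hiring = {Ivan}

From (7): Ivan ∉ Safety.
(3) (exactly one): Mika ∈ Safety.
(5) (disjoint): Mika ∉ Hiring.
Suppose Ivan ∉ Hiring: no assignment then satisfies all the clues, so Ivan ∈ Hiring.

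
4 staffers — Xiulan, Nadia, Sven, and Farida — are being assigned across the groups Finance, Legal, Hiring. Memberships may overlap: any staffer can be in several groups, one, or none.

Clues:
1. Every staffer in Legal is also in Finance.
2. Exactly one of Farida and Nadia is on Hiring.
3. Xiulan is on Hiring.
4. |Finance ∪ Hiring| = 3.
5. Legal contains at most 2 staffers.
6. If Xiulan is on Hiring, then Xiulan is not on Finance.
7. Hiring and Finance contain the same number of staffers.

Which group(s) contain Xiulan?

Xiulan: Hiring

From (3): Xiulan ∈ Hiring.
(6): Xiulan ∉ Finance.
(1) contrapositive: Xiulan ∉ Legal.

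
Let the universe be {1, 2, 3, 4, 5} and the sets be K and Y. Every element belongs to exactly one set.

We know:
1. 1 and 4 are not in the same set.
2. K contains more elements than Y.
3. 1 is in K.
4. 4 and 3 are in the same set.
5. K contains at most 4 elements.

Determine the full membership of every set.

K = {1, 2, 5}; Y = {3, 4}

From (3): 1 ∈ K.
(1): 4 ∉ K.
(4): 3 matches 4: 3 ∉ K.
Only one set left: 3 ∈ Y.
Only one set left: 4 ∈ Y.
Suppose 2 ∉ K: no assignment then satisfies all the clues, so 2 ∈ K.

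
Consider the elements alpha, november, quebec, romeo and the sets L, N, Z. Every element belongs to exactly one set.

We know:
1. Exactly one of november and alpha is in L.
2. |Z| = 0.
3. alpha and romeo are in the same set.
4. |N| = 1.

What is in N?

N = {november}

(2): Z already has 0, so the rest are out.
Suppose alpha ∈ N: no assignment then satisfies all the clues, so alpha ∉ N.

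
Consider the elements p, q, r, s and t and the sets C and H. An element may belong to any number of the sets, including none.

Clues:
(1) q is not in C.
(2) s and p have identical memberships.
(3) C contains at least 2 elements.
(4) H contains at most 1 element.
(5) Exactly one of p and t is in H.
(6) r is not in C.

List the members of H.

H = {t}

From (1): q ∉ C.
From (6): r ∉ C.
Suppose p ∈ H: no assignment then satisfies all the clues, so p ∉ H.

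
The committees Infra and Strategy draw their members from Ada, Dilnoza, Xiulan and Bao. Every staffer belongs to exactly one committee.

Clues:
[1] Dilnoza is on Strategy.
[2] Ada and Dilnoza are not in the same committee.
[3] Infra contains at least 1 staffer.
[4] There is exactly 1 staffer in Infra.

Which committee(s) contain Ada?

From (1): Dilnoza ∈ Strategy.
(2): Ada ∉ Strategy.
Only one committee left: Ada ∈ Infra.
(4): Infra already has 1, so the rest are out.
Only one committee left: Xiulan ∈ Strategy.
Only one committee left: Bao ∈ Strategy.

Ada: Infra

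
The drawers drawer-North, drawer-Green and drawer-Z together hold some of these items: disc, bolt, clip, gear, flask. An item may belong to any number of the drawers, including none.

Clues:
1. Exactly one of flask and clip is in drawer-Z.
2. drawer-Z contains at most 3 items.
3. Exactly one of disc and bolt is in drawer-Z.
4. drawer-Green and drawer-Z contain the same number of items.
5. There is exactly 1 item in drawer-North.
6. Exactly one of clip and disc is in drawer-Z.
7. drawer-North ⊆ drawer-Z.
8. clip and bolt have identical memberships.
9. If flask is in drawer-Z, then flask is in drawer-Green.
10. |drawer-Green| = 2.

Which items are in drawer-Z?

drawer-Z = {disc, flask}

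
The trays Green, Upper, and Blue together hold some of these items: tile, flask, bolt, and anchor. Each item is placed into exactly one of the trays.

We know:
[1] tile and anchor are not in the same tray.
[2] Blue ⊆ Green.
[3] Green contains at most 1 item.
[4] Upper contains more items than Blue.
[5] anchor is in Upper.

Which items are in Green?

Green = {tile}

From (5): anchor ∈ Upper.
(1): tile ∉ Upper.
Suppose tile ∉ Green: no assignment then satisfies all the clues, so tile ∈ Green.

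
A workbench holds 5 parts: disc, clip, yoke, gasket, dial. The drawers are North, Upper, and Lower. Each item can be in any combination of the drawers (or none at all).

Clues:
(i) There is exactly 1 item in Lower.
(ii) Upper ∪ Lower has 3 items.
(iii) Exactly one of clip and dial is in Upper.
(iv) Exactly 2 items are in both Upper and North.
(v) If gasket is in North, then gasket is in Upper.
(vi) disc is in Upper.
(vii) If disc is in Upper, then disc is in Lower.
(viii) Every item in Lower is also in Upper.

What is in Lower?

From (vi): disc ∈ Upper.
(vii): disc ∈ Lower.
(i): Lower already has 1, so the rest are out.

Lower = {disc}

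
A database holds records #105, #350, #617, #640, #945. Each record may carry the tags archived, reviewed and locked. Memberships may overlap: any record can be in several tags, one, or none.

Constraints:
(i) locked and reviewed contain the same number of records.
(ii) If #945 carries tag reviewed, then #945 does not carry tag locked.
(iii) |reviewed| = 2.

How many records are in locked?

2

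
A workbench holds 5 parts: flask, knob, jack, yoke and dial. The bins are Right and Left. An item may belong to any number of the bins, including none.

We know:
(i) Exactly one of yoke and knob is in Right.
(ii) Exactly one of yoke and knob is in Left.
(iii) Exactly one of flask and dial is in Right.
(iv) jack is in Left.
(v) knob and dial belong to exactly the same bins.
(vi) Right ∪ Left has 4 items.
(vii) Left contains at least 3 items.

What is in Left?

From (iv): jack ∈ Left.
Suppose flask ∉ Left: no assignment then satisfies all the clues, so flask ∈ Left.

Left = {dial, flask, jack, knob}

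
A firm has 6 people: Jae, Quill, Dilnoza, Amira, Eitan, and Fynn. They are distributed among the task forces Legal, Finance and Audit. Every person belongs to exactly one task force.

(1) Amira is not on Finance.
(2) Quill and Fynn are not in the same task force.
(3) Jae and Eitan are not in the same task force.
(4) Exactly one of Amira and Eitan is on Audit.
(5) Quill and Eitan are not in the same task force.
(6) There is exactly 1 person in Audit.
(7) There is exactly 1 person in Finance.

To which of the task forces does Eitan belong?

Eitan: Audit

From (1): Amira ∉ Finance.
Suppose Eitan ∈ Legal: no assignment then satisfies all the clues, so Eitan ∉ Legal.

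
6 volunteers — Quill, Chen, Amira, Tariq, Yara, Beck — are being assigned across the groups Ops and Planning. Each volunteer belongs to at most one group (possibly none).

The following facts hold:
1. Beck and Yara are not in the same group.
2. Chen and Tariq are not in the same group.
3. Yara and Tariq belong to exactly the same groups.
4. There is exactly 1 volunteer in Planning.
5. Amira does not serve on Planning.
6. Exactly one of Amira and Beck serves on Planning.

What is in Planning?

Planning = {Beck}

From (5): Amira ∉ Planning.
(6) (exactly one): Beck ∈ Planning.
(1): Yara ∉ Planning.
(3): Tariq matches Yara: Tariq ∉ Planning.
(4): Planning already has 1, so the rest are out.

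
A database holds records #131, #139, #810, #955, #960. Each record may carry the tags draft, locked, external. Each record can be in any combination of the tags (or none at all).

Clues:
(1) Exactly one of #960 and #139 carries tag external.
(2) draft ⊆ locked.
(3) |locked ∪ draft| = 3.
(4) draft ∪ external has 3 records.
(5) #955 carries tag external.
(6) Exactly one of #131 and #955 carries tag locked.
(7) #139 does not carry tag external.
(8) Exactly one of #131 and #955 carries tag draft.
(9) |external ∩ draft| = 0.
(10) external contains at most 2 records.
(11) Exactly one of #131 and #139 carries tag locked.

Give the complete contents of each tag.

From (5): #955 ∈ external.
From (7): #139 ∉ external.
(1) (exactly one): #960 ∈ external.
(10): external already has 2, so the rest are out.
Suppose #131 ∉ draft: no assignment then satisfies all the clues, so #131 ∈ draft.

draft = {#131}; locked = {#131, #810, #960}; external = {#955, #960}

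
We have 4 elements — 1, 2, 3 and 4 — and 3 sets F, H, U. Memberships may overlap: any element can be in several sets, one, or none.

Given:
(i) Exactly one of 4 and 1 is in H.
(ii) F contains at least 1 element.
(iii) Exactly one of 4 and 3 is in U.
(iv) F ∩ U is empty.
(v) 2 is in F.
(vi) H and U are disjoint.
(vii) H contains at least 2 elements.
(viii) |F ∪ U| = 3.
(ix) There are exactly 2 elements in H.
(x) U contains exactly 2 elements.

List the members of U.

From (v): 2 ∈ F.
(iv) (disjoint): 2 ∉ U.
Suppose 1 ∉ U: no assignment then satisfies all the clues, so 1 ∈ U.

U = {1, 3}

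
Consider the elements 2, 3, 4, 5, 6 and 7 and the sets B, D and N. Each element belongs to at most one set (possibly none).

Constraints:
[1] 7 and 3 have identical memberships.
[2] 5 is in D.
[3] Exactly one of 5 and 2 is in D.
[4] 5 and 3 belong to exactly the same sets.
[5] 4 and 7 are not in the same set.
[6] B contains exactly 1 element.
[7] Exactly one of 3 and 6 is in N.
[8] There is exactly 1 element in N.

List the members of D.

D = {3, 5, 7}

From (2): 5 ∈ D.
(3) (exactly one): 2 ∉ D.
(4): 3 matches 5: 3 ∉ B.
(4): 3 matches 5: 3 ∈ D.
(7) (exactly one): 6 ∈ N.
(8): N already has 1, so the rest are out.
(1): 7 matches 3: 7 ∉ B.
(1): 7 matches 3: 7 ∈ D.
(5): 4 ∉ D.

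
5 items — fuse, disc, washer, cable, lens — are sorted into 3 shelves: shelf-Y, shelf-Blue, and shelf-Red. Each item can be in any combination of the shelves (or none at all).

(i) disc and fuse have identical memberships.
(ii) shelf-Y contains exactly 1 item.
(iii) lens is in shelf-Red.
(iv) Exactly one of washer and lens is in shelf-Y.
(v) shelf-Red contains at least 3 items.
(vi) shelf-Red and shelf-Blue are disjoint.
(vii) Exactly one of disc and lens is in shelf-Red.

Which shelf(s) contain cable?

From (iii): lens ∈ shelf-Red.
(vi) (disjoint): lens ∉ shelf-Blue.
(vii) (exactly one): disc ∉ shelf-Red.
(i): fuse matches disc: fuse ∉ shelf-Red.
(v): only 3 candidates remain for shelf-Red, so all are in.
(vi) (disjoint): washer ∉ shelf-Blue.
(vi) (disjoint): cable ∉ shelf-Blue.
Suppose cable ∈ shelf-Y: no assignment then satisfies all the clues, so cable ∉ shelf-Y.

cable: shelf-Red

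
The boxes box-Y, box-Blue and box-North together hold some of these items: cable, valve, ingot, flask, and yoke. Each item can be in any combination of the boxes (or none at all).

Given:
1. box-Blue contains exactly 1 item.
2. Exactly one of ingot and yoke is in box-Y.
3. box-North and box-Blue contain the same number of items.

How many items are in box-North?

1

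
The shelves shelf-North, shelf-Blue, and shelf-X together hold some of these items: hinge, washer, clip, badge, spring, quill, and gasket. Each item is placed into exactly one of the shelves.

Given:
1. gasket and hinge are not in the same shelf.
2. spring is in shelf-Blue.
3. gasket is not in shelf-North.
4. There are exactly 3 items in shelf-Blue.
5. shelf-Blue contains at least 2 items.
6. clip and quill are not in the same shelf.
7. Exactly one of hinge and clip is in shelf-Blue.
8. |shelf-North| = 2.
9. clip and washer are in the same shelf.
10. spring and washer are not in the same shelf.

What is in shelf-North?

shelf-North = {clip, washer}

From (2): spring ∈ shelf-Blue.
From (3): gasket ∉ shelf-North.
(10): washer ∉ shelf-Blue.
(9): clip matches washer: clip ∉ shelf-Blue.
(7) (exactly one): hinge ∈ shelf-Blue.
(1): gasket ∉ shelf-Blue.
Only one shelf left: gasket ∈ shelf-X.
Suppose washer ∉ shelf-North: no assignment then satisfies all the clues, so washer ∈ shelf-North.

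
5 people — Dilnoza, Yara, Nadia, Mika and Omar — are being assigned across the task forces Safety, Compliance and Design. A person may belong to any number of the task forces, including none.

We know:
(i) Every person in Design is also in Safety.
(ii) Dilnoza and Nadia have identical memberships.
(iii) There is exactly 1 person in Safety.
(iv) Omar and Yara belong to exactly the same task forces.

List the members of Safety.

Safety = {Mika}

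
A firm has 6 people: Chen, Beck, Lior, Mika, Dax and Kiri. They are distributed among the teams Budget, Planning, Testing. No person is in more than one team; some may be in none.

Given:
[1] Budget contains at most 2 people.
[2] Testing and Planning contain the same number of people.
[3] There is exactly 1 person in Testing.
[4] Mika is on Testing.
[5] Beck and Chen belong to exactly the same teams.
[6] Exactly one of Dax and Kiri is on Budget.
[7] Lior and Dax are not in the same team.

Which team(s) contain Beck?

Beck: none

From (4): Mika ∈ Testing.
(3): Testing already has 1, so the rest are out.
Suppose Beck ∈ Budget: no assignment then satisfies all the clues, so Beck ∉ Budget.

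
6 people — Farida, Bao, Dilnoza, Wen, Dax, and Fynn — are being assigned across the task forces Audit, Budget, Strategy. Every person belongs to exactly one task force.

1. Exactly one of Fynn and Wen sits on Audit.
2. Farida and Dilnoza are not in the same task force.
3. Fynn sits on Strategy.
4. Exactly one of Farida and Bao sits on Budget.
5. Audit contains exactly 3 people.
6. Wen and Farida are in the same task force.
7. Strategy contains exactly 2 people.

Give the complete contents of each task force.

Audit = {Dax, Farida, Wen}; Budget = {Bao}; Strategy = {Dilnoza, Fynn}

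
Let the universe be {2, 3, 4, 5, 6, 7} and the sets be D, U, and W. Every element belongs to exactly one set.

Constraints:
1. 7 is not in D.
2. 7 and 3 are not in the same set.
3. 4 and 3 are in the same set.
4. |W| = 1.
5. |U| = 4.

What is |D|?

1

From (1): 7 ∉ D.
Suppose 2 ∈ W: no assignment then satisfies all the clues, so 2 ∉ W.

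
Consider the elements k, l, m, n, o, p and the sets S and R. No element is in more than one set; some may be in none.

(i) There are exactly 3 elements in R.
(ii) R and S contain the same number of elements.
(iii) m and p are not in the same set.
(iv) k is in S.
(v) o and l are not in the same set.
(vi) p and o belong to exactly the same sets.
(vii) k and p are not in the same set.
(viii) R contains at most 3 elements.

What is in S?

S = {k, l, m}

From (iv): k ∈ S.
(vii): p ∉ S.
(vi): o matches p: o ∉ S.
Suppose l ∉ S: no assignment then satisfies all the clues, so l ∈ S.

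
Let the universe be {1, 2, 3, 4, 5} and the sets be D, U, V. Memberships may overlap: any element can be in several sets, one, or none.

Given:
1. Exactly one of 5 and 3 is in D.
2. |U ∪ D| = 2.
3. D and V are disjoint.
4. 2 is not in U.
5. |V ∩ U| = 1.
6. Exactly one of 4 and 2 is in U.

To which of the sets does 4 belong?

From (4): 2 ∉ U.
(6) (exactly one): 4 ∈ U.
Suppose 4 ∈ D: no assignment then satisfies all the clues, so 4 ∉ D.

4: U, V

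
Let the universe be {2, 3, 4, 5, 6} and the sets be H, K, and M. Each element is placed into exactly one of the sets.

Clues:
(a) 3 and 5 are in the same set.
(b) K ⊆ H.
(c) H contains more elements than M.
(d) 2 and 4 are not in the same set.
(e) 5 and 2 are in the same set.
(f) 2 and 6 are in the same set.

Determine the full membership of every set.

H = {2, 3, 5, 6}; K = {}; M = {4}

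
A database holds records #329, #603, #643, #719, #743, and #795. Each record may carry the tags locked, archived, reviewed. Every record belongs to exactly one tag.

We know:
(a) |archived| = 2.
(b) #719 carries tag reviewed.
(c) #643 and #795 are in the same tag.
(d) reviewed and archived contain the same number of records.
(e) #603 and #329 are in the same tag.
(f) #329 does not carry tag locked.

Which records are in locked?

From (b): #719 ∈ reviewed.
From (f): #329 ∉ locked.
(e): #603 matches #329: #603 ∉ locked.
Suppose #643 ∉ locked: no assignment then satisfies all the clues, so #643 ∈ locked.

locked = {#643, #795}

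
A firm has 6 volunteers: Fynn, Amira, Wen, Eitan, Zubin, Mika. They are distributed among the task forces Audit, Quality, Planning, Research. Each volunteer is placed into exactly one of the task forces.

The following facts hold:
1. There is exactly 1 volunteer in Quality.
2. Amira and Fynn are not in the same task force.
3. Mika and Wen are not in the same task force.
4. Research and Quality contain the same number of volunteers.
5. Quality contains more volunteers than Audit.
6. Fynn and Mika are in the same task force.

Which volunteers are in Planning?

Planning = {Eitan, Fynn, Mika, Zubin}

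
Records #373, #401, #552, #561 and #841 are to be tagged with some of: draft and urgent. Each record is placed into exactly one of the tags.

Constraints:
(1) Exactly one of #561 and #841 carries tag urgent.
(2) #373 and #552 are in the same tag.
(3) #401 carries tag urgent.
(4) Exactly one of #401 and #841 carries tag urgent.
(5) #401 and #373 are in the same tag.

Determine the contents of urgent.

From (3): #401 ∈ urgent.
(4) (exactly one): #841 ∉ urgent.
(5): #373 matches #401: #373 ∉ draft.
(5): #373 matches #401: #373 ∈ urgent.
Only one tag left: #841 ∈ draft.
(1) (exactly one): #561 ∈ urgent.
(2): #552 matches #373: #552 ∉ draft.
(2): #552 matches #373: #552 ∈ urgent.

urgent = {#373, #401, #552, #561}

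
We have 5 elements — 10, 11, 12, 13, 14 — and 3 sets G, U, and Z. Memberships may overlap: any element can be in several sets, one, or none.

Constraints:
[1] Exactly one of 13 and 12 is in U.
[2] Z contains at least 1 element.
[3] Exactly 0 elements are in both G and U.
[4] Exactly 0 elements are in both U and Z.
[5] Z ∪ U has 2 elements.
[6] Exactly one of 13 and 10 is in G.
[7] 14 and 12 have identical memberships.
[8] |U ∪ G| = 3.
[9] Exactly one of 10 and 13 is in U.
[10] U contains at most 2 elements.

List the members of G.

G = {10, 11}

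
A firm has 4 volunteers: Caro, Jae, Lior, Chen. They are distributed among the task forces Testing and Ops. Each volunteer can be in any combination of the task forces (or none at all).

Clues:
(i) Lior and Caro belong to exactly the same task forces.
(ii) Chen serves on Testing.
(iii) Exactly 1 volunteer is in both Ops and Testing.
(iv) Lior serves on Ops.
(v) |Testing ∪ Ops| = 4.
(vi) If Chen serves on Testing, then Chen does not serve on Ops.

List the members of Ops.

Ops = {Caro, Jae, Lior}

From (ii): Chen ∈ Testing.
From (iv): Lior ∈ Ops.
(i): Caro matches Lior: Caro ∈ Ops.
(vi): Chen ∉ Ops.
Suppose Jae ∉ Ops: no assignment then satisfies all the clues, so Jae ∈ Ops.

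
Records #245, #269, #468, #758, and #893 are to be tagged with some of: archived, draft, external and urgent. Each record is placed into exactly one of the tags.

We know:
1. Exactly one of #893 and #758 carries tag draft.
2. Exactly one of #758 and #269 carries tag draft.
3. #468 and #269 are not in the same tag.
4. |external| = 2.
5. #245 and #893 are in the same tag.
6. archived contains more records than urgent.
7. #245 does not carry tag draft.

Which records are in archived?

archived = {#269}

From (7): #245 ∉ draft.
(5): #893 matches #245: #893 ∉ draft.
(1) (exactly one): #758 ∈ draft.
(2) (exactly one): #269 ∉ draft.
Suppose #245 ∈ archived: no assignment then satisfies all the clues, so #245 ∉ archived.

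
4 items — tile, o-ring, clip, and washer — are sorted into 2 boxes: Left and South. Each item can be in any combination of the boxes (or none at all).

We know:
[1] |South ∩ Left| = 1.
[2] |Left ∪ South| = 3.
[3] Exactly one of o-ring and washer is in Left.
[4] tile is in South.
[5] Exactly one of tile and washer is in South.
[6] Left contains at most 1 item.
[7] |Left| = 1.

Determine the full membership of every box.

Left = {o-ring}; South = {clip, o-ring, tile}

From (4): tile ∈ South.
(5) (exactly one): washer ∉ South.
Suppose tile ∈ Left: no assignment then satisfies all the clues, so tile ∉ Left.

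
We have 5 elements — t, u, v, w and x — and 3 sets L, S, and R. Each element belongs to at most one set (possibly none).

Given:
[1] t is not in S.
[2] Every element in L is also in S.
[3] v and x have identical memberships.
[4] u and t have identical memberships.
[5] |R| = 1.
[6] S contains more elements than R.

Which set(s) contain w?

w: R

From (1): t ∉ S.
(2) contrapositive: t ∉ L.
(4): u matches t: u ∉ L.
(4): u matches t: u ∉ S.
Suppose w ∈ L: no assignment then satisfies all the clues, so w ∉ L.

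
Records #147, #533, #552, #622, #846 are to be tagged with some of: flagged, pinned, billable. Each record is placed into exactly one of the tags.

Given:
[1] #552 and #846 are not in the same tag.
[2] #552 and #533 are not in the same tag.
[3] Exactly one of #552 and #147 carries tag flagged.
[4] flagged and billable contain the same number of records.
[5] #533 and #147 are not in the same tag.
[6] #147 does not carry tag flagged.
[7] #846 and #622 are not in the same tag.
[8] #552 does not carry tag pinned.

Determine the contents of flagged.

flagged = {#552, #622}

From (6): #147 ∉ flagged.
From (8): #552 ∉ pinned.
(3) (exactly one): #552 ∈ flagged.
(1): #846 ∉ flagged.
(2): #533 ∉ flagged.
Suppose #622 ∉ flagged: no assignment then satisfies all the clues, so #622 ∈ flagged.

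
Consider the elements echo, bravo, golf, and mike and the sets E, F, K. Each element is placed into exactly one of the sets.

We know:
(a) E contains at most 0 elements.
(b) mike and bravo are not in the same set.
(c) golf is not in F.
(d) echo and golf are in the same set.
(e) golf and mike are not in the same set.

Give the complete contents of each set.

E = {}; F = {mike}; K = {bravo, echo, golf}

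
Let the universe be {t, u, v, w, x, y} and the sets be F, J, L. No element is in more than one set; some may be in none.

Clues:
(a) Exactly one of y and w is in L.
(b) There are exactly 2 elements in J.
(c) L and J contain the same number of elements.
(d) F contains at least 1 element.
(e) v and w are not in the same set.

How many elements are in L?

2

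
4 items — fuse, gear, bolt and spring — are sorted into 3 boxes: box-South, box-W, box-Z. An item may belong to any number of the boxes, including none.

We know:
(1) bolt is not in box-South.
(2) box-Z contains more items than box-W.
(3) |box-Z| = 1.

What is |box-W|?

0

From (1): bolt ∉ box-South.
Suppose fuse ∈ box-W: no assignment then satisfies all the clues, so fuse ∉ box-W.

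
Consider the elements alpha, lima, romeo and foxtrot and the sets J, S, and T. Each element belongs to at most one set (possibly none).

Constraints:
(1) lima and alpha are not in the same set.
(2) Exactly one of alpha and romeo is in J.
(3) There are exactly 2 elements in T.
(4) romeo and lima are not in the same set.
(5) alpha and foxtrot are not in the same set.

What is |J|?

1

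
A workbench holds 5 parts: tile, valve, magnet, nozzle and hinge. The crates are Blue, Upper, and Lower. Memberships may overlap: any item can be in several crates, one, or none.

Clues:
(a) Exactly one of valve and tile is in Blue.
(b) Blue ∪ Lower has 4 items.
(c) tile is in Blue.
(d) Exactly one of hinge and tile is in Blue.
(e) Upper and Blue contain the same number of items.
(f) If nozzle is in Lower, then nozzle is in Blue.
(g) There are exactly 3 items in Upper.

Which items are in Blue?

Blue = {magnet, nozzle, tile}

From (c): tile ∈ Blue.
(a) (exactly one): valve ∉ Blue.
(d) (exactly one): hinge ∉ Blue.
Suppose magnet ∉ Blue: no assignment then satisfies all the clues, so magnet ∈ Blue.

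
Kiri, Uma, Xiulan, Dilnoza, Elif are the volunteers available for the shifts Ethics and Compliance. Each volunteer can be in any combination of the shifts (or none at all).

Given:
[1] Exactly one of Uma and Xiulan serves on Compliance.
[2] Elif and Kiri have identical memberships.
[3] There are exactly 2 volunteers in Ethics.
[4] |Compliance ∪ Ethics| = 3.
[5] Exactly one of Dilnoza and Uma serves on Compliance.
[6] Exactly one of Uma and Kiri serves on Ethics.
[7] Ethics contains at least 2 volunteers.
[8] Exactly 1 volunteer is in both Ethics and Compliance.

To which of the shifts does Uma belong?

Uma: Ethics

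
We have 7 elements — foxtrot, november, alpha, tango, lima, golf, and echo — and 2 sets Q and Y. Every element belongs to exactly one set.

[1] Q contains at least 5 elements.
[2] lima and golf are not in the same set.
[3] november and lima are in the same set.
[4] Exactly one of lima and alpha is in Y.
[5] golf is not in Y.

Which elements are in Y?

From (5): golf ∉ Y.
Only one set left: golf ∈ Q.
(2): lima ∉ Q.
(3): november matches lima: november ∉ Q.
Only one set left: november ∈ Y.
Only one set left: lima ∈ Y.
(1): only 5 candidates remain for Q, so all are in.

Y = {lima, november}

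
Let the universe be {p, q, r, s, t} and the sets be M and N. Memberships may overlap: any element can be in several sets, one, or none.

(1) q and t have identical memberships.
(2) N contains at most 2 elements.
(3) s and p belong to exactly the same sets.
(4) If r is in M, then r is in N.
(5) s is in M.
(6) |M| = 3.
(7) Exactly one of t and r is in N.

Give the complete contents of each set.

M = {p, r, s}; N = {r}

From (5): s ∈ M.
(3): p matches s: p ∈ M.
Suppose p ∈ N: no assignment then satisfies all the clues, so p ∉ N.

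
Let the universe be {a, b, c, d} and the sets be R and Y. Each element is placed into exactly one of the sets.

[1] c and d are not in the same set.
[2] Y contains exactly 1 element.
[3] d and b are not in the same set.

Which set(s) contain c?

c: R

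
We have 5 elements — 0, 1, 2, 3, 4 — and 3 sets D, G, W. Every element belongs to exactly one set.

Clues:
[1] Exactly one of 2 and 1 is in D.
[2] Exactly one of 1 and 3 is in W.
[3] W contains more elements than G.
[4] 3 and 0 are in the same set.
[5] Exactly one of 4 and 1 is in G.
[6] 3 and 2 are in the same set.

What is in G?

G = {4}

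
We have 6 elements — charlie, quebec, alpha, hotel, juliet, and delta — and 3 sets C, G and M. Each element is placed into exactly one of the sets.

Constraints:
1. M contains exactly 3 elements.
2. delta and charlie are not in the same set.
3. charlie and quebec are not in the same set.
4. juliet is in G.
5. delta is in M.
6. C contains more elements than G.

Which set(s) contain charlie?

charlie: C

From (4): juliet ∈ G.
From (5): delta ∈ M.
(2): charlie ∉ M.
Suppose charlie ∉ C: no assignment then satisfies all the clues, so charlie ∈ C.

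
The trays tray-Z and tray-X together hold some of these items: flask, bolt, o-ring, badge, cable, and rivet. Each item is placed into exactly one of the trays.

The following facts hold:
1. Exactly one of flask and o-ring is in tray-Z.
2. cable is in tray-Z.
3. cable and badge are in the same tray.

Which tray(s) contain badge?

badge: tray-Z

From (2): cable ∈ tray-Z.
(3): badge matches cable: badge ∈ tray-Z.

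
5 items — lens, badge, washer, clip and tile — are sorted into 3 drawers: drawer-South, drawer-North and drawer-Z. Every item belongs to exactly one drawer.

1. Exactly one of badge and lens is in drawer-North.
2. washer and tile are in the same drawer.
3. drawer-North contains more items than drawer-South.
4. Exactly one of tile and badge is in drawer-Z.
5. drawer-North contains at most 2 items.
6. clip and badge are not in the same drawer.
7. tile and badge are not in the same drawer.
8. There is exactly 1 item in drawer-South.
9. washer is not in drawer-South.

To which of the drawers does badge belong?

badge: drawer-South

From (9): washer ∉ drawer-South.
(2): tile matches washer: tile ∉ drawer-South.
Suppose badge ∉ drawer-South: no assignment then satisfies all the clues, so badge ∈ drawer-South.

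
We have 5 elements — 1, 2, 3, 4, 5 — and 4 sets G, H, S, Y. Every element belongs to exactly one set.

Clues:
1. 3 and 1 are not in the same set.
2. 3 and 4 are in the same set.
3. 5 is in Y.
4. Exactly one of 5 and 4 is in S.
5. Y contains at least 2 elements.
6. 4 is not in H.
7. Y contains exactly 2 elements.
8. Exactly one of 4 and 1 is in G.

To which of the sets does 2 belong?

From (3): 5 ∈ Y.
From (6): 4 ∉ H.
(2): 3 matches 4: 3 ∉ H.
(4) (exactly one): 4 ∈ S.
(8) (exactly one): 1 ∈ G.
(1): 3 ∉ G.
(2): 3 matches 4: 3 ∈ S.
(5): only 2 candidates remain for Y, so all are in.

2: Y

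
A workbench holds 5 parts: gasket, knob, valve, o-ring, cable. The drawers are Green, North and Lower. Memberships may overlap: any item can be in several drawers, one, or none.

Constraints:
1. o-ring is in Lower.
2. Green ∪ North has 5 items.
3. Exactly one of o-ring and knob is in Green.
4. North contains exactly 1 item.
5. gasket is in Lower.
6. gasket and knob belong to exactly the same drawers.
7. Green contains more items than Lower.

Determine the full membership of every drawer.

Green = {cable, gasket, knob, valve}; North = {o-ring}; Lower = {gasket, knob, o-ring}

From (1): o-ring ∈ Lower.
From (5): gasket ∈ Lower.
(6): knob matches gasket: knob ∈ Lower.
Suppose gasket ∉ Green: no assignment then satisfies all the clues, so gasket ∈ Green.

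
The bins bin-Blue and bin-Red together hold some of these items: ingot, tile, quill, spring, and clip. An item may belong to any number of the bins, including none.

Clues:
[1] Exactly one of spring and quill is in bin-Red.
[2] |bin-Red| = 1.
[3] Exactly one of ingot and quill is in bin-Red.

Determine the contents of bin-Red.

bin-Red = {quill}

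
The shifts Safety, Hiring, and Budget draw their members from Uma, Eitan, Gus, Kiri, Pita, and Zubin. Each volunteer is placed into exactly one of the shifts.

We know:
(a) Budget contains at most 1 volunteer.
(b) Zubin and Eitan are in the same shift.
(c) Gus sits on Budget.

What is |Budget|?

1

From (c): Gus ∈ Budget.
(a): Budget already has 1, so the rest are out.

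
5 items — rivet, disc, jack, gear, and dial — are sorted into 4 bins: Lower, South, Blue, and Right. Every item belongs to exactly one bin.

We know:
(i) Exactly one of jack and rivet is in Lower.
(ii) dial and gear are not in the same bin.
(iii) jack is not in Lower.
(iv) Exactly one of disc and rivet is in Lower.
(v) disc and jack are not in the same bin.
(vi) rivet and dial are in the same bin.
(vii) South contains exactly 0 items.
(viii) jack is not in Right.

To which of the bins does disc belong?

From (iii): jack ∉ Lower.
From (viii): jack ∉ Right.
(i) (exactly one): rivet ∈ Lower.
(iv) (exactly one): disc ∉ Lower.
(vi): dial matches rivet: dial ∈ Lower.
(vii): South already has 0, so the rest are out.
Only one bin left: jack ∈ Blue.
(ii): gear ∉ Lower.
(v): disc ∉ Blue.
Only one bin left: disc ∈ Right.

disc: Right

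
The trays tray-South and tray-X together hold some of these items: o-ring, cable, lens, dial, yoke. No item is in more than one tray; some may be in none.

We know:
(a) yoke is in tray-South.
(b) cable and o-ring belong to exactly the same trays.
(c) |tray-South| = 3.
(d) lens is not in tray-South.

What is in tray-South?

tray-South = {cable, o-ring, yoke}

From (a): yoke ∈ tray-South.
From (d): lens ∉ tray-South.
Suppose o-ring ∉ tray-South: no assignment then satisfies all the clues, so o-ring ∈ tray-South.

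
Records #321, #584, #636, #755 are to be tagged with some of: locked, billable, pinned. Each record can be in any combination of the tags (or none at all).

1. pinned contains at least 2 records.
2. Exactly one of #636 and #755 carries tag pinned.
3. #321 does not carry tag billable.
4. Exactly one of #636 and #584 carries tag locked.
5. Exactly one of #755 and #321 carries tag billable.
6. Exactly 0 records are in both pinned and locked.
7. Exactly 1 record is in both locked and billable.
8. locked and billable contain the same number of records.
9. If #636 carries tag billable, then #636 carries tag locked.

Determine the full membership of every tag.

locked = {#321, #636}; billable = {#636, #755}; pinned = {#584, #755}

From (3): #321 ∉ billable.
(5) (exactly one): #755 ∈ billable.
Suppose #321 ∉ locked: no assignment then satisfies all the clues, so #321 ∈ locked.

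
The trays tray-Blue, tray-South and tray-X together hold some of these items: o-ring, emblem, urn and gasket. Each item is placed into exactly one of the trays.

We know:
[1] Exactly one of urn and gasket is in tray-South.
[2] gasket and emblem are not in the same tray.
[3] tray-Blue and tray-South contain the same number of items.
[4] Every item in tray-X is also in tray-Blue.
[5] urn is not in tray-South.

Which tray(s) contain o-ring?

o-ring: tray-South

From (5): urn ∉ tray-South.
(1) (exactly one): gasket ∈ tray-South.
(2): emblem ∉ tray-South.
Suppose o-ring ∈ tray-Blue: no assignment then satisfies all the clues, so o-ring ∉ tray-Blue.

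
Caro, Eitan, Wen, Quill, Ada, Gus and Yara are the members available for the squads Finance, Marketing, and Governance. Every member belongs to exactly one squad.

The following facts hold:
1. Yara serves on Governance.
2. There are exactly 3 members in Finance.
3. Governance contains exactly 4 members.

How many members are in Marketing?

0

From (1): Yara ∈ Governance.
Suppose Caro ∈ Marketing: no assignment then satisfies all the clues, so Caro ∉ Marketing.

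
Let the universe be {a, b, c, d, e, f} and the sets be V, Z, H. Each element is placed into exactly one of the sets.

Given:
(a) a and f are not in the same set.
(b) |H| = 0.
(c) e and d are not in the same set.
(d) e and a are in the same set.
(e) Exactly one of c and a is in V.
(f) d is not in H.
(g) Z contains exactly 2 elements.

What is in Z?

Z = {a, e}

From (f): d ∉ H.
(b): H already has 0, so the rest are out.
Suppose a ∉ Z: no assignment then satisfies all the clues, so a ∈ Z.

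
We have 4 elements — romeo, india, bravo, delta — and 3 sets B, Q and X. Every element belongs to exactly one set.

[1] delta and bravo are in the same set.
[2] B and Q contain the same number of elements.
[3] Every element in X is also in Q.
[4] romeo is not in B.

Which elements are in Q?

Q = {india, romeo}

From (4): romeo ∉ B.
Suppose romeo ∉ Q: no assignment then satisfies all the clues, so romeo ∈ Q.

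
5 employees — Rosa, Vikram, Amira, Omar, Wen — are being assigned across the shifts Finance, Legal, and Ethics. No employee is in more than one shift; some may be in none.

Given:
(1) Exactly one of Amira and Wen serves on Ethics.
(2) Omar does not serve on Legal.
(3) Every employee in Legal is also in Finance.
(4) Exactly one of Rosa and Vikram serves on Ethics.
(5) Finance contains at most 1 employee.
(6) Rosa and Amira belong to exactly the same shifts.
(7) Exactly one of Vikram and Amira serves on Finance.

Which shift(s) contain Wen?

Wen: none

From (2): Omar ∉ Legal.
Suppose Wen ∈ Finance: no assignment then satisfies all the clues, so Wen ∉ Finance.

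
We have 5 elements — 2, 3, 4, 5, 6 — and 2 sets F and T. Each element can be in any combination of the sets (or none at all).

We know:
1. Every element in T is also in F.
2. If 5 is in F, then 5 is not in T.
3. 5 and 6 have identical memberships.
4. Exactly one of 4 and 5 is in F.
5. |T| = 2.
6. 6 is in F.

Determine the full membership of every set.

F = {2, 3, 5, 6}; T = {2, 3}

From (6): 6 ∈ F.
(3): 5 matches 6: 5 ∈ F.
(4) (exactly one): 4 ∉ F.
(1) contrapositive: 4 ∉ T.
(2): 5 ∉ T.
(3): 6 matches 5: 6 ∉ T.
(5): only 2 candidates remain for T, so all are in.
(1) with 2 ∈ T: 2 ∈ F.
(1) with 3 ∈ T: 3 ∈ F.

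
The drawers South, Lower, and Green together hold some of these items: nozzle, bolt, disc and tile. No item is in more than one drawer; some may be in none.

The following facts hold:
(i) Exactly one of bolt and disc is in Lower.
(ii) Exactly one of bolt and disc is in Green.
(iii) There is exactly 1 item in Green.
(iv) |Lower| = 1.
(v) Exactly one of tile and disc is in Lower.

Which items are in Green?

Green = {bolt}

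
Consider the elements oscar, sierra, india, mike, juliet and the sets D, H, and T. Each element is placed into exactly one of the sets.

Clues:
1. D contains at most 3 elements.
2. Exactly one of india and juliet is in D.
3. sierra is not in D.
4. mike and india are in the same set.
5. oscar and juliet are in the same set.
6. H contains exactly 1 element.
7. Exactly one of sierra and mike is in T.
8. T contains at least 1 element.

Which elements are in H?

H = {sierra}

From (3): sierra ∉ D.
Suppose oscar ∈ H: no assignment then satisfies all the clues, so oscar ∉ H.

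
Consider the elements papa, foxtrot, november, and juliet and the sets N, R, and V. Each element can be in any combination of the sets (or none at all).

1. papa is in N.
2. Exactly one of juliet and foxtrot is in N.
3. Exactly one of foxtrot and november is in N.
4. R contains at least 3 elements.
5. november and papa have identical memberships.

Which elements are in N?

From (1): papa ∈ N.
(5): november matches papa: november ∈ N.
(3) (exactly one): foxtrot ∉ N.
(2) (exactly one): juliet ∈ N.

N = {juliet, november, papa}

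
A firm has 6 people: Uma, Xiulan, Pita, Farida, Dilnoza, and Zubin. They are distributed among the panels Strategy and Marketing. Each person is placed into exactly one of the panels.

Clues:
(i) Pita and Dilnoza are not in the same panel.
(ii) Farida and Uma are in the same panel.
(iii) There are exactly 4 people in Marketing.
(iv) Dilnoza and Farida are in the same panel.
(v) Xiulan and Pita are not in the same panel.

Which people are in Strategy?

Strategy = {Pita, Zubin}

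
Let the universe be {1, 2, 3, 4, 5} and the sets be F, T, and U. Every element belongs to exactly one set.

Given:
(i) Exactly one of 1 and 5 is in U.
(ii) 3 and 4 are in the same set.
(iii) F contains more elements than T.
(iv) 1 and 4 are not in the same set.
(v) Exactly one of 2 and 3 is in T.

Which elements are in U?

U = {1}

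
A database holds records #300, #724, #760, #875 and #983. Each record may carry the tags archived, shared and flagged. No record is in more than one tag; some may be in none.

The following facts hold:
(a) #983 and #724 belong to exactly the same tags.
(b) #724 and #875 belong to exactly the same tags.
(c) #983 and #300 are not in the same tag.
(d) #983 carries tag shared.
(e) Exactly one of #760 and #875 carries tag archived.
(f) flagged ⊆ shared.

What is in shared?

From (d): #983 ∈ shared.
(a): #724 matches #983: #724 ∉ archived.
(a): #724 matches #983: #724 ∈ shared.
(b): #875 matches #724: #875 ∉ archived.
(b): #875 matches #724: #875 ∈ shared.
(c): #300 ∉ shared.
(e) (exactly one): #760 ∈ archived.
(f) contrapositive: #300 ∉ flagged.

shared = {#724, #875, #983}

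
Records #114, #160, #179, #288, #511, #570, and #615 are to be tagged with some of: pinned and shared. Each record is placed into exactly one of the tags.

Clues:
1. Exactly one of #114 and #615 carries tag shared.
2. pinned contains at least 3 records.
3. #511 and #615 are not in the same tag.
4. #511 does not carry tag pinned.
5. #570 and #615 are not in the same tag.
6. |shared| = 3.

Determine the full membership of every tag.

pinned = {#160, #179, #288, #615}; shared = {#114, #511, #570}

From (4): #511 ∉ pinned.
Only one tag left: #511 ∈ shared.
(3): #615 ∉ shared.
Only one tag left: #615 ∈ pinned.
(1) (exactly one): #114 ∈ shared.
(5): #570 ∉ pinned.
Only one tag left: #570 ∈ shared.
(6): shared already has 3, so the rest are out.
Only one tag left: #160 ∈ pinned.
Only one tag left: #179 ∈ pinned.
Only one tag left: #288 ∈ pinned.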